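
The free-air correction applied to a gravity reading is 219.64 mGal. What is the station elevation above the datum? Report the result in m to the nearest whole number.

712

h = 219.64 / 0.3086 = 711.73 m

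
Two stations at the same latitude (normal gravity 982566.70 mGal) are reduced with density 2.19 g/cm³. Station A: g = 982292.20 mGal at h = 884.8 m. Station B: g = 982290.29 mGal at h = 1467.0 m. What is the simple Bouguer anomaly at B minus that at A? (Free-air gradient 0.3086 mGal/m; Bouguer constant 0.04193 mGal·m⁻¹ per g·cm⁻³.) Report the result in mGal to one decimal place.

124.3

Δg_SB(A) = 982292.20 − 982566.70 + 0.3086×884.8 − 0.04193×2.19×884.8 = -82.70 mGal
Δg_SB(B) = 982290.29 − 982566.70 + 0.3086×1467.0 − 0.04193×2.19×1467.0 = 41.60 mGal
Difference = 41.60 − (-82.70) = 124.30 mGal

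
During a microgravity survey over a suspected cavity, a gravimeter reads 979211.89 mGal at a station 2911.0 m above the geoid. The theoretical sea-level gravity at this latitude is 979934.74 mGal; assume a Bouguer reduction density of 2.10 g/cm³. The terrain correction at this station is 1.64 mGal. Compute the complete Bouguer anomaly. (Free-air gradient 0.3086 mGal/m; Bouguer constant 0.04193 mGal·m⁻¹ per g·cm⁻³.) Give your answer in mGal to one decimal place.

-79.2

Free-air correction = 0.3086 × 2911.0 = 898.33 mGal
Free-air anomaly = 979211.89 − 979934.74 + (898.33) = 175.48 mGal
Bouguer slab correction = 0.04193 × 2.10 × 2911.0 = 256.32 mGal
Simple Bouguer anomaly = 175.48 − (256.32) = -80.84 mGal
Complete Bouguer anomaly = -80.84 + 1.64 = -79.20 mGal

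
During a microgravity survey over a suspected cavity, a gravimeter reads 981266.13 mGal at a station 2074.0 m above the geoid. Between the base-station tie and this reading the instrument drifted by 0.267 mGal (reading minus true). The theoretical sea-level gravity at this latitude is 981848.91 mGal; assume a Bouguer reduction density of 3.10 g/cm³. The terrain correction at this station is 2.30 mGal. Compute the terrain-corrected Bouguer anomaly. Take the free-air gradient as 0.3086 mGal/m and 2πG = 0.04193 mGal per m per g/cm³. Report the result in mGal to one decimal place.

-210.3

Drift-corrected reading = 981266.13 − (0.267) = 981265.863 mGal
Free-air correction = 0.3086 × 2074.0 = 640.04 mGal
Free-air anomaly = 981265.863 − 981848.91 + (640.04) = 56.993 mGal
Bouguer slab correction = 0.04193 × 3.10 × 2074.0 = 269.58 mGal
Simple Bouguer anomaly = 56.993 − (269.58) = -212.587 mGal
Complete Bouguer anomaly = -212.587 + 2.30 = -210.287 mGal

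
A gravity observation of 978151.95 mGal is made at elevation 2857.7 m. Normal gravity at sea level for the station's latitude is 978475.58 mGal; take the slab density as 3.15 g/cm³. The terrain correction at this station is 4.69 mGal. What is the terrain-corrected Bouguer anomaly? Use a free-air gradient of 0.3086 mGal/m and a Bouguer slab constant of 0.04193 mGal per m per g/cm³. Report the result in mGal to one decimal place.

Free-air correction = 0.3086 × 2857.7 = 881.89 mGal
Free-air anomaly = 978151.95 − 978475.58 + (881.89) = 558.26 mGal
Bouguer slab correction = 0.04193 × 3.15 × 2857.7 = 377.44 mGal
Simple Bouguer anomaly = 558.26 − (377.44) = 180.82 mGal
Complete Bouguer anomaly = 180.82 + 4.69 = 185.51 mGal

185.5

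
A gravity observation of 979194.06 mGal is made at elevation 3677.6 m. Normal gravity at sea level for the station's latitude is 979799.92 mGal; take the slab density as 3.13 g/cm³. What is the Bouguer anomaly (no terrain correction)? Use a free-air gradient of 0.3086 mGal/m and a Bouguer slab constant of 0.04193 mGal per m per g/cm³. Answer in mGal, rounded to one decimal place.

Free-air correction = 0.3086 × 3677.6 = 1134.91 mGal
Free-air anomaly = 979194.06 − 979799.92 + (1134.91) = 529.05 mGal
Bouguer slab correction = 0.04193 × 3.13 × 3677.6 = 482.65 mGal
Simple Bouguer anomaly = 529.05 − (482.65) = 46.40 mGal

46.4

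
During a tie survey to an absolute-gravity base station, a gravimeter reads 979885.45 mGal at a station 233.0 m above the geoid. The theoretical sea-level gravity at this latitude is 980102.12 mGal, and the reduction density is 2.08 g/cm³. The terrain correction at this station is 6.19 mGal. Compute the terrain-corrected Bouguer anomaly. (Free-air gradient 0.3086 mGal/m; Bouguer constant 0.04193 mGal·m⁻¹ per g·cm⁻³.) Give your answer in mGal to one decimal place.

Free-air correction = 0.3086 × 233.0 = 71.90 mGal
Free-air anomaly = 979885.45 − 980102.12 + (71.90) = -144.77 mGal
Bouguer slab correction = 0.04193 × 2.08 × 233.0 = 20.32 mGal
Simple Bouguer anomaly = -144.77 − (20.32) = -165.09 mGal
Complete Bouguer anomaly = -165.09 + 6.19 = -158.90 mGal

-158.9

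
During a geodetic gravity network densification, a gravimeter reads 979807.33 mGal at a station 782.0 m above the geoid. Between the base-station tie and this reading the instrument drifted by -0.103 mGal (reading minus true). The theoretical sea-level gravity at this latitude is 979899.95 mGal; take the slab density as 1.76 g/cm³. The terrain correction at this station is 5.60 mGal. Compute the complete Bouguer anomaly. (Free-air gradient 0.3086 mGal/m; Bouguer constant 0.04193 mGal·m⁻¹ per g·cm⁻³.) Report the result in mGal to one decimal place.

96.7

Drift-corrected reading = 979807.33 − (-0.103) = 979807.433 mGal
Free-air correction = 0.3086 × 782.0 = 241.33 mGal
Free-air anomaly = 979807.433 − 979899.95 + (241.33) = 148.813 mGal
Bouguer slab correction = 0.04193 × 1.76 × 782.0 = 57.71 mGal
Simple Bouguer anomaly = 148.813 − (57.71) = 91.103 mGal
Complete Bouguer anomaly = 91.103 + 5.60 = 96.703 mGal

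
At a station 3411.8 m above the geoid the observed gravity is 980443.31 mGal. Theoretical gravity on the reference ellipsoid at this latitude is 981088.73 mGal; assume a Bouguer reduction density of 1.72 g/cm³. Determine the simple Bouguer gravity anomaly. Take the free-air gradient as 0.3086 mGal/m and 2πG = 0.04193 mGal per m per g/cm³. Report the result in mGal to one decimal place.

161.4

Free-air correction = 0.3086 × 3411.8 = 1052.88 mGal
Free-air anomaly = 980443.31 − 981088.73 + (1052.88) = 407.46 mGal
Bouguer slab correction = 0.04193 × 1.72 × 3411.8 = 246.06 mGal
Simple Bouguer anomaly = 407.46 − (246.06) = 161.40 mGal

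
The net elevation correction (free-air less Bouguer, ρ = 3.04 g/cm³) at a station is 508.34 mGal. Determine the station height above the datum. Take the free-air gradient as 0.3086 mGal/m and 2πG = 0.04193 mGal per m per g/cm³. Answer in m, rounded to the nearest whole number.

Combined gradient = 0.3086 − 0.04193 × 3.04 = 0.1811328 mGal/m
h = 508.34 / 0.1811328 = 2806.45 m

2806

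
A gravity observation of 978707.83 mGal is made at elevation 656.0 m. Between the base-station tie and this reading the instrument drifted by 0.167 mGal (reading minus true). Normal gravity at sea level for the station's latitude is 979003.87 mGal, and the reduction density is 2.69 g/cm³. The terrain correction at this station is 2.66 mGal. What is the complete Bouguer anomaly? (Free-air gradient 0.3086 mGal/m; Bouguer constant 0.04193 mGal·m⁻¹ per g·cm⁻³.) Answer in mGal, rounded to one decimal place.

-165.1

Drift-corrected reading = 978707.83 − (0.167) = 978707.663 mGal
Free-air correction = 0.3086 × 656.0 = 202.44 mGal
Free-air anomaly = 978707.663 − 979003.87 + (202.44) = -93.767 mGal
Bouguer slab correction = 0.04193 × 2.69 × 656.0 = 73.99 mGal
Simple Bouguer anomaly = -93.767 − (73.99) = -167.757 mGal
Complete Bouguer anomaly = -167.757 + 2.66 = -165.097 mGal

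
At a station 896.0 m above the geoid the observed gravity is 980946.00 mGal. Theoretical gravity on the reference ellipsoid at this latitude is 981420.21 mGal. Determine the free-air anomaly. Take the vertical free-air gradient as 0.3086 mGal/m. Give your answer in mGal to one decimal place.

-197.7

Free-air correction = 0.3086 × 896.0 = 276.51 mGal
Free-air anomaly = 980946.00 − 981420.21 + (276.51) = -197.70 mGal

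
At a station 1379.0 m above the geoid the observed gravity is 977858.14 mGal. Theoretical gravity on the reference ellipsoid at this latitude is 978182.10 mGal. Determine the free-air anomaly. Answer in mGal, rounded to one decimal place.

Free-air correction = 0.3086 × 1379.0 = 425.56 mGal
Free-air anomaly = 977858.14 − 978182.10 + (425.56) = 101.60 mGal

101.6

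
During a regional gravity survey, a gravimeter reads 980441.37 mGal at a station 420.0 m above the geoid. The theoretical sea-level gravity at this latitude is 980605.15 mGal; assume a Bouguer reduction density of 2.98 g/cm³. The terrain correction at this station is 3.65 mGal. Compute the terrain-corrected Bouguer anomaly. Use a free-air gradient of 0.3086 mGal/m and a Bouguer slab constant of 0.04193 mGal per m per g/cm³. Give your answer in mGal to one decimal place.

-83.0

Free-air correction = 0.3086 × 420.0 = 129.61 mGal
Free-air anomaly = 980441.37 − 980605.15 + (129.61) = -34.17 mGal
Bouguer slab correction = 0.04193 × 2.98 × 420.0 = 52.48 mGal
Simple Bouguer anomaly = -34.17 − (52.48) = -86.65 mGal
Complete Bouguer anomaly = -86.65 + 3.65 = -83.00 mGal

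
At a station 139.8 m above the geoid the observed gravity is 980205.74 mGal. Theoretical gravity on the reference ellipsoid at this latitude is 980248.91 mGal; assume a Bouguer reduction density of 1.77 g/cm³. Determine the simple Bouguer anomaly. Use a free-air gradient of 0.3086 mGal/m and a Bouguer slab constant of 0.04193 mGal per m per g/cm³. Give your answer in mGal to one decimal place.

Free-air correction = 0.3086 × 139.8 = 43.14 mGal
Free-air anomaly = 980205.74 − 980248.91 + (43.14) = -0.03 mGal
Bouguer slab correction = 0.04193 × 1.77 × 139.8 = 10.38 mGal
Simple Bouguer anomaly = -0.03 − (10.38) = -10.41 mGal

-10.4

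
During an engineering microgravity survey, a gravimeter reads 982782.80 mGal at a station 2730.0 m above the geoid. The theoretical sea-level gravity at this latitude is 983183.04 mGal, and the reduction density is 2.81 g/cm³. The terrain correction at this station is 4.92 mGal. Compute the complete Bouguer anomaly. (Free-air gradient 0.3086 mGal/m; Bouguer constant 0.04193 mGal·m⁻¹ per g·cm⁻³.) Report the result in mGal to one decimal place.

Free-air correction = 0.3086 × 2730.0 = 842.48 mGal
Free-air anomaly = 982782.80 − 983183.04 + (842.48) = 442.24 mGal
Bouguer slab correction = 0.04193 × 2.81 × 2730.0 = 321.66 mGal
Simple Bouguer anomaly = 442.24 − (321.66) = 120.58 mGal
Complete Bouguer anomaly = 120.58 + 4.92 = 125.50 mGal

125.5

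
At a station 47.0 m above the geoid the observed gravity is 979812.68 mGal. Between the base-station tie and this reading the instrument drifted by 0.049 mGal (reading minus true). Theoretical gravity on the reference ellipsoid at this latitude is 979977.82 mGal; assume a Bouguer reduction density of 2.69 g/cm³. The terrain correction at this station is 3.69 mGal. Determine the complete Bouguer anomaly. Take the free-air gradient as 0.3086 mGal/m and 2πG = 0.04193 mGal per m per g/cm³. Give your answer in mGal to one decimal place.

-152.3

Drift-corrected reading = 979812.68 − (0.049) = 979812.631 mGal
Free-air correction = 0.3086 × 47.0 = 14.50 mGal
Free-air anomaly = 979812.631 − 979977.82 + (14.50) = -150.689 mGal
Bouguer slab correction = 0.04193 × 2.69 × 47.0 = 5.30 mGal
Simple Bouguer anomaly = -150.689 − (5.30) = -155.989 mGal
Complete Bouguer anomaly = -155.989 + 3.69 = -152.299 mGal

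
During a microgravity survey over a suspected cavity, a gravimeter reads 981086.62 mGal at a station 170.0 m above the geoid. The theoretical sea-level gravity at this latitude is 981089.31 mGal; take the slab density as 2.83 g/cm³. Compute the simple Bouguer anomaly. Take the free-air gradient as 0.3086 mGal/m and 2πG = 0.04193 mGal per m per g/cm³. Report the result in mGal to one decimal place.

29.6

Free-air correction = 0.3086 × 170.0 = 52.46 mGal
Free-air anomaly = 981086.62 − 981089.31 + (52.46) = 49.77 mGal
Bouguer slab correction = 0.04193 × 2.83 × 170.0 = 20.17 mGal
Simple Bouguer anomaly = 49.77 − (20.17) = 29.60 mGal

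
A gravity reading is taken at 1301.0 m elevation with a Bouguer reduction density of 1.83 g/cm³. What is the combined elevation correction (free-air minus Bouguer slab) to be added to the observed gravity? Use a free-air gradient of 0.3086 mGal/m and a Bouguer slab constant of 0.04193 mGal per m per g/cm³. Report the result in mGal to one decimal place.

Combined gradient = 0.3086 − 0.04193 × 1.83 = 0.2318681 mGal/m
Combined elevation correction = 0.2318681 × 1301.0 = 301.7 mGal

301.7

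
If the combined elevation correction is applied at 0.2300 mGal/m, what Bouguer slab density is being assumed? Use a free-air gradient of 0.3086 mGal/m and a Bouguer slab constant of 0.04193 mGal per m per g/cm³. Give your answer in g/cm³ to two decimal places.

0.2300 = 0.3086 − 0.04193 × ρ
ρ = (0.3086 − 0.2300) / 0.04193 = 1.87 g/cm³

1.87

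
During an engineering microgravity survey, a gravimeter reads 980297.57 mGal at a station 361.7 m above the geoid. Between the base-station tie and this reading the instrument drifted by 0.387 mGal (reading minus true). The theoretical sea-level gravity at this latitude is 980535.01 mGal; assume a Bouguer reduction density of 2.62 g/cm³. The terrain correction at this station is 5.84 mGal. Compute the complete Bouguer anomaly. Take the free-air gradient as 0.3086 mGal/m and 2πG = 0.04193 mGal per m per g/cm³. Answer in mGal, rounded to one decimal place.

Drift-corrected reading = 980297.57 − (0.387) = 980297.183 mGal
Free-air correction = 0.3086 × 361.7 = 111.62 mGal
Free-air anomaly = 980297.183 − 980535.01 + (111.62) = -126.207 mGal
Bouguer slab correction = 0.04193 × 2.62 × 361.7 = 39.74 mGal
Simple Bouguer anomaly = -126.207 − (39.74) = -165.947 mGal
Complete Bouguer anomaly = -165.947 + 5.84 = -160.107 mGal

-160.1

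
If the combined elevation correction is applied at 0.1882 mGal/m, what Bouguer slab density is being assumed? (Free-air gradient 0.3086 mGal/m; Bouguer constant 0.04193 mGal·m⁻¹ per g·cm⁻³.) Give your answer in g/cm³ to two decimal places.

2.87

0.1882 = 0.3086 − 0.04193 × ρ
ρ = (0.3086 − 0.1882) / 0.04193 = 2.87 g/cm³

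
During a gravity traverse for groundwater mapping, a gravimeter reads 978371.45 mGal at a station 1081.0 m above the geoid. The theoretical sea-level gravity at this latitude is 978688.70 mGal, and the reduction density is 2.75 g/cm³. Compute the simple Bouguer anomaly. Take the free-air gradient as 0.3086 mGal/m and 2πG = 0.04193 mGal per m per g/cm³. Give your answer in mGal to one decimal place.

Free-air correction = 0.3086 × 1081.0 = 333.60 mGal
Free-air anomaly = 978371.45 − 978688.70 + (333.60) = 16.35 mGal
Bouguer slab correction = 0.04193 × 2.75 × 1081.0 = 124.65 mGal
Simple Bouguer anomaly = 16.35 − (124.65) = -108.30 mGal

-108.3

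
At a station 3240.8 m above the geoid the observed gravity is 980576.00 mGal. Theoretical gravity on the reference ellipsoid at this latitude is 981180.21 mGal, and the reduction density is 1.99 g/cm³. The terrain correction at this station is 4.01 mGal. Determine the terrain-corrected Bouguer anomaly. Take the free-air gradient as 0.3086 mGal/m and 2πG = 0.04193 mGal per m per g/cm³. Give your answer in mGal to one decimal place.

Free-air correction = 0.3086 × 3240.8 = 1000.11 mGal
Free-air anomaly = 980576.00 − 981180.21 + (1000.11) = 395.90 mGal
Bouguer slab correction = 0.04193 × 1.99 × 3240.8 = 270.41 mGal
Simple Bouguer anomaly = 395.90 − (270.41) = 125.49 mGal
Complete Bouguer anomaly = 125.49 + 4.01 = 129.50 mGal

129.5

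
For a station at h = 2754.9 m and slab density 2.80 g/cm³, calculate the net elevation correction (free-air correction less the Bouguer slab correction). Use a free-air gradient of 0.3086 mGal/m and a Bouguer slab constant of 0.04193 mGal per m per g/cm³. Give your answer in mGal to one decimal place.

Combined gradient = 0.3086 − 0.04193 × 2.80 = 0.1911960 mGal/m
Combined elevation correction = 0.1911960 × 2754.9 = 526.7 mGal

526.7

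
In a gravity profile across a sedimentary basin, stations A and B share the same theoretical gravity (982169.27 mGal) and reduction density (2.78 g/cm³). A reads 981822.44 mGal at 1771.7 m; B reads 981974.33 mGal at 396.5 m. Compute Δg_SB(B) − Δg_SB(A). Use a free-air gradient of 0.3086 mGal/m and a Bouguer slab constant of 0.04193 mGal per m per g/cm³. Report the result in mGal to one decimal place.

-112.2

Δg_SB(A) = 981822.44 − 982169.27 + 0.3086×1771.7 − 0.04193×2.78×1771.7 = -6.60 mGal
Δg_SB(B) = 981974.33 − 982169.27 + 0.3086×396.5 − 0.04193×2.78×396.5 = -118.80 mGal
Difference = -118.80 − (-6.60) = -112.20 mGal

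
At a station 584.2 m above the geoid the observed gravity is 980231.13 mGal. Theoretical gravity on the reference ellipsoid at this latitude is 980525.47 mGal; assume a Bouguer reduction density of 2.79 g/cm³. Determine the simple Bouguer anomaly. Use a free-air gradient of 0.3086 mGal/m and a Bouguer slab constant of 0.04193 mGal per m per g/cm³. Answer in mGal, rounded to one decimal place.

-182.4

Free-air correction = 0.3086 × 584.2 = 180.28 mGal
Free-air anomaly = 980231.13 − 980525.47 + (180.28) = -114.06 mGal
Bouguer slab correction = 0.04193 × 2.79 × 584.2 = 68.34 mGal
Simple Bouguer anomaly = -114.06 − (68.34) = -182.40 mGal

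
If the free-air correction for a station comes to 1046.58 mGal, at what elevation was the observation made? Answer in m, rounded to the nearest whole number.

h = 1046.58 / 0.3086 = 3391.38 m

3391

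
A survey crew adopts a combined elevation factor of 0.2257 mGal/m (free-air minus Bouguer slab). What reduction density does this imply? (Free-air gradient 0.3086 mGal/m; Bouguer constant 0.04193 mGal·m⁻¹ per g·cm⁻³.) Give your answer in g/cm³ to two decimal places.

0.2257 = 0.3086 − 0.04193 × ρ
ρ = (0.3086 − 0.2257) / 0.04193 = 1.98 g/cm³

1.98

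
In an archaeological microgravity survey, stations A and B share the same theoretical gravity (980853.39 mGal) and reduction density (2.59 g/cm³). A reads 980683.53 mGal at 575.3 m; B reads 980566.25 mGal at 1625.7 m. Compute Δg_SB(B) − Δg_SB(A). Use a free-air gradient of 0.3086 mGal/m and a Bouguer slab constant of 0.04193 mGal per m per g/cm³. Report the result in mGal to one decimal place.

92.8

Δg_SB(A) = 980683.53 − 980853.39 + 0.3086×575.3 − 0.04193×2.59×575.3 = -54.80 mGal
Δg_SB(B) = 980566.25 − 980853.39 + 0.3086×1625.7 − 0.04193×2.59×1625.7 = 38.00 mGal
Difference = 38.00 − (-54.80) = 92.80 mGal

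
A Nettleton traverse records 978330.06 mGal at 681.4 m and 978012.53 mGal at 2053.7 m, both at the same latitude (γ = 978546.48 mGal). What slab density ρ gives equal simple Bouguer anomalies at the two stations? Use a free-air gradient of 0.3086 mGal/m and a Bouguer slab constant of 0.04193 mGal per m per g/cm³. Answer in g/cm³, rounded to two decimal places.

1.84

Δg_obs = 978012.53 − 978330.06 = -317.53 mGal over Δh = 2053.7 − 681.4 = 1372.3 m
Equal Bouguer anomalies ⇒ Δg_obs + (0.3086 − 0.04193ρ)·Δh = 0
0.3086 − 0.04193ρ = −Δg_obs/Δh = 0.23139
ρ = (0.3086 − 0.23139) / 0.04193 = 1.84 g/cm³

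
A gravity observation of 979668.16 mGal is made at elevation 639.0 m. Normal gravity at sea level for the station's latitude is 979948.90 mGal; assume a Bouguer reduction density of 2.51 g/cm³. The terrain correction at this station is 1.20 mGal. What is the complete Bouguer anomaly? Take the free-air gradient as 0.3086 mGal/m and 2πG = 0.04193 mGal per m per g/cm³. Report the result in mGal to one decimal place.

-149.6

Free-air correction = 0.3086 × 639.0 = 197.20 mGal
Free-air anomaly = 979668.16 − 979948.90 + (197.20) = -83.54 mGal
Bouguer slab correction = 0.04193 × 2.51 × 639.0 = 67.25 mGal
Simple Bouguer anomaly = -83.54 − (67.25) = -150.79 mGal
Complete Bouguer anomaly = -150.79 + 1.20 = -149.59 mGal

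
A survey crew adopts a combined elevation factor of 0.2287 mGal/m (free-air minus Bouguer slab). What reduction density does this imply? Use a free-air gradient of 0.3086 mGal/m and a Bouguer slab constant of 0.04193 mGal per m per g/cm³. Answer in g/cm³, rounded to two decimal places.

0.2287 = 0.3086 − 0.04193 × ρ
ρ = (0.3086 − 0.2287) / 0.04193 = 1.91 g/cm³

1.91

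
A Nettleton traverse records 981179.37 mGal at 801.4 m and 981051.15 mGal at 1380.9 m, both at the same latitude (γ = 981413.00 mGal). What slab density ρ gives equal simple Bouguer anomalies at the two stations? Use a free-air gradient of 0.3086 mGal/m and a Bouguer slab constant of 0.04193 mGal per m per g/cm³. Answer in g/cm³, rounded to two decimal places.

Δg_obs = 981051.15 − 981179.37 = -128.22 mGal over Δh = 1380.9 − 801.4 = 579.5 m
Equal Bouguer anomalies ⇒ Δg_obs + (0.3086 − 0.04193ρ)·Δh = 0
0.3086 − 0.04193ρ = −Δg_obs/Δh = 0.22126
ρ = (0.3086 − 0.22126) / 0.04193 = 2.08 g/cm³

2.08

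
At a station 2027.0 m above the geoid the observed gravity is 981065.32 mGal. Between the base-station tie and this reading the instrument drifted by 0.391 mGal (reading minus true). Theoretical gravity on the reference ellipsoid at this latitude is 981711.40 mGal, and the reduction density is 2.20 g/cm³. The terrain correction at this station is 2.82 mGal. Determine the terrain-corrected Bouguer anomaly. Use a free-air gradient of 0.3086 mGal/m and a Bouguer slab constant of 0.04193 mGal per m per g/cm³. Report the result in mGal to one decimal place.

Drift-corrected reading = 981065.32 − (0.391) = 981064.929 mGal
Free-air correction = 0.3086 × 2027.0 = 625.53 mGal
Free-air anomaly = 981064.929 − 981711.40 + (625.53) = -20.941 mGal
Bouguer slab correction = 0.04193 × 2.20 × 2027.0 = 186.98 mGal
Simple Bouguer anomaly = -20.941 − (186.98) = -207.921 mGal
Complete Bouguer anomaly = -207.921 + 2.82 = -205.101 mGal

-205.1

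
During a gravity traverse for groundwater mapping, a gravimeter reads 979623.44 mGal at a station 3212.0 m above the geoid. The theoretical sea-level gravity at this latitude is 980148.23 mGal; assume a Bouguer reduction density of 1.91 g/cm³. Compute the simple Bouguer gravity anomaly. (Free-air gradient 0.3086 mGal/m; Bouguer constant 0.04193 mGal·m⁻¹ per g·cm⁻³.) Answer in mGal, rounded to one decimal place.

209.2

Free-air correction = 0.3086 × 3212.0 = 991.22 mGal
Free-air anomaly = 979623.44 − 980148.23 + (991.22) = 466.43 mGal
Bouguer slab correction = 0.04193 × 1.91 × 3212.0 = 257.24 mGal
Simple Bouguer anomaly = 466.43 − (257.24) = 209.19 mGal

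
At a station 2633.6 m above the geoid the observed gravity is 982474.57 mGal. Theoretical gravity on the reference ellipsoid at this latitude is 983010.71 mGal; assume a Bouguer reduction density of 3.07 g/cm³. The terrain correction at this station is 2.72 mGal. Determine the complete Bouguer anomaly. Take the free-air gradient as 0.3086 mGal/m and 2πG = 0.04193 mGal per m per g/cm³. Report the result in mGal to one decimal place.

Free-air correction = 0.3086 × 2633.6 = 812.73 mGal
Free-air anomaly = 982474.57 − 983010.71 + (812.73) = 276.59 mGal
Bouguer slab correction = 0.04193 × 3.07 × 2633.6 = 339.01 mGal
Simple Bouguer anomaly = 276.59 − (339.01) = -62.42 mGal
Complete Bouguer anomaly = -62.42 + 2.72 = -59.70 mGal

-59.7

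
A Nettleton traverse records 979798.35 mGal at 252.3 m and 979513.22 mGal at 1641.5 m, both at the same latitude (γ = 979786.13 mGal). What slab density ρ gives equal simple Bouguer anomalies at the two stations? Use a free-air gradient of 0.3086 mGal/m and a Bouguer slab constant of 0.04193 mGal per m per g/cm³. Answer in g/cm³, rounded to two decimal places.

2.46

Δg_obs = 979513.22 − 979798.35 = -285.13 mGal over Δh = 1641.5 − 252.3 = 1389.2 m
Equal Bouguer anomalies ⇒ Δg_obs + (0.3086 − 0.04193ρ)·Δh = 0
0.3086 − 0.04193ρ = −Δg_obs/Δh = 0.20525
ρ = (0.3086 − 0.20525) / 0.04193 = 2.46 g/cm³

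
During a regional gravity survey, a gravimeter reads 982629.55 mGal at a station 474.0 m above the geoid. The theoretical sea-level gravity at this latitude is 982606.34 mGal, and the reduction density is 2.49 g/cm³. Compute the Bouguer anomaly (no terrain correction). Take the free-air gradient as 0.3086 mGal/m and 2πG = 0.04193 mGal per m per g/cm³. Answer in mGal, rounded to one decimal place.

120.0

Free-air correction = 0.3086 × 474.0 = 146.28 mGal
Free-air anomaly = 982629.55 − 982606.34 + (146.28) = 169.49 mGal
Bouguer slab correction = 0.04193 × 2.49 × 474.0 = 49.49 mGal
Simple Bouguer anomaly = 169.49 − (49.49) = 120.00 mGal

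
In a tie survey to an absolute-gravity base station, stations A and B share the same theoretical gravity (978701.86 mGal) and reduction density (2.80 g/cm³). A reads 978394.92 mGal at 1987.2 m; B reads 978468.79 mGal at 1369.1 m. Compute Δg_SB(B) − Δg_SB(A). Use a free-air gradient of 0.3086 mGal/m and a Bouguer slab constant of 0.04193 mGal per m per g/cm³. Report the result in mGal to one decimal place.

Δg_SB(A) = 978394.92 − 978701.86 + 0.3086×1987.2 − 0.04193×2.80×1987.2 = 73.00 mGal
Δg_SB(B) = 978468.79 − 978701.86 + 0.3086×1369.1 − 0.04193×2.80×1369.1 = 28.70 mGal
Difference = 28.70 − (73.00) = -44.30 mGal

-44.3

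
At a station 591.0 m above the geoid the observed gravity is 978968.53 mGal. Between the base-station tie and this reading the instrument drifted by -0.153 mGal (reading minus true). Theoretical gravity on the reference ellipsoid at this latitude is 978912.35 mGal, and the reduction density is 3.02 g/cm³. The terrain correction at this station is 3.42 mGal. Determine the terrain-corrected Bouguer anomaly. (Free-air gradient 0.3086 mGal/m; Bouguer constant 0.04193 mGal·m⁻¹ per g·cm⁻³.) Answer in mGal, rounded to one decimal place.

Drift-corrected reading = 978968.53 − (-0.153) = 978968.683 mGal
Free-air correction = 0.3086 × 591.0 = 182.38 mGal
Free-air anomaly = 978968.683 − 978912.35 + (182.38) = 238.713 mGal
Bouguer slab correction = 0.04193 × 3.02 × 591.0 = 74.84 mGal
Simple Bouguer anomaly = 238.713 − (74.84) = 163.873 mGal
Complete Bouguer anomaly = 163.873 + 3.42 = 167.293 mGal

167.3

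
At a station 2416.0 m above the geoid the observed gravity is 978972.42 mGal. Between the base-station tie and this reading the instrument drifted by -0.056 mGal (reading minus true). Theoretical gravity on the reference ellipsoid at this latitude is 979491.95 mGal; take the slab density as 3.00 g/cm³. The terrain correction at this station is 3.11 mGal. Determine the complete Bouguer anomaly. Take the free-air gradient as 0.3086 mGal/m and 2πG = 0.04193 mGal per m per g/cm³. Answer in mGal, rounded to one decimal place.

-74.7

Drift-corrected reading = 978972.42 − (-0.056) = 978972.476 mGal
Free-air correction = 0.3086 × 2416.0 = 745.58 mGal
Free-air anomaly = 978972.476 − 979491.95 + (745.58) = 226.106 mGal
Bouguer slab correction = 0.04193 × 3.00 × 2416.0 = 303.91 mGal
Simple Bouguer anomaly = 226.106 − (303.91) = -77.804 mGal
Complete Bouguer anomaly = -77.804 + 3.11 = -74.694 mGal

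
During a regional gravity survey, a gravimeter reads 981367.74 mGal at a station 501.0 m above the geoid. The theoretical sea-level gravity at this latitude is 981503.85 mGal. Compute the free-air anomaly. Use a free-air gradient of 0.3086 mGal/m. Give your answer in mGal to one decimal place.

Free-air correction = 0.3086 × 501.0 = 154.61 mGal
Free-air anomaly = 981367.74 − 981503.85 + (154.61) = 18.50 mGal

18.5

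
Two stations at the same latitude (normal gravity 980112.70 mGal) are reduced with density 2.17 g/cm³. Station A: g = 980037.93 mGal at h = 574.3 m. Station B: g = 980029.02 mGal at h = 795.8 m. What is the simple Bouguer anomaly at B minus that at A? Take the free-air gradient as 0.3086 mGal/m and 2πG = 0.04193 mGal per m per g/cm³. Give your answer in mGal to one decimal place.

Δg_SB(A) = 980037.93 − 980112.70 + 0.3086×574.3 − 0.04193×2.17×574.3 = 50.20 mGal
Δg_SB(B) = 980029.02 − 980112.70 + 0.3086×795.8 − 0.04193×2.17×795.8 = 89.50 mGal
Difference = 89.50 − (50.20) = 39.30 mGal

39.3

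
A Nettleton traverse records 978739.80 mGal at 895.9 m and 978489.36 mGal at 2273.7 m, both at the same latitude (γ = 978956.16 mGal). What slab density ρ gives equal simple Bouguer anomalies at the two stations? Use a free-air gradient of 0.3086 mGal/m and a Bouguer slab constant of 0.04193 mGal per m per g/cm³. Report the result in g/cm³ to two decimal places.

Δg_obs = 978489.36 − 978739.80 = -250.44 mGal over Δh = 2273.7 − 895.9 = 1377.8 m
Equal Bouguer anomalies ⇒ Δg_obs + (0.3086 − 0.04193ρ)·Δh = 0
0.3086 − 0.04193ρ = −Δg_obs/Δh = 0.18177
ρ = (0.3086 − 0.18177) / 0.04193 = 3.02 g/cm³

3.02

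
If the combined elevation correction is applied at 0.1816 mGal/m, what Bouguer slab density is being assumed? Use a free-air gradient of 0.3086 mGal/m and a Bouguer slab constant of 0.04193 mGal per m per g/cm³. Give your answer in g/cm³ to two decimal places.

0.1816 = 0.3086 − 0.04193 × ρ
ρ = (0.3086 − 0.1816) / 0.04193 = 3.03 g/cm³

3.03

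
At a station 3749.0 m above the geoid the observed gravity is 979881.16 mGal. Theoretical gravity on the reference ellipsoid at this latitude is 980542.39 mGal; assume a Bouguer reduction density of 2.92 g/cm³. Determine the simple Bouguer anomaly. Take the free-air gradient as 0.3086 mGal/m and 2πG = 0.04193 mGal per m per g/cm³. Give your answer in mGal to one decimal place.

36.7

Free-air correction = 0.3086 × 3749.0 = 1156.94 mGal
Free-air anomaly = 979881.16 − 980542.39 + (1156.94) = 495.71 mGal
Bouguer slab correction = 0.04193 × 2.92 × 3749.0 = 459.01 mGal
Simple Bouguer anomaly = 495.71 − (459.01) = 36.70 mGal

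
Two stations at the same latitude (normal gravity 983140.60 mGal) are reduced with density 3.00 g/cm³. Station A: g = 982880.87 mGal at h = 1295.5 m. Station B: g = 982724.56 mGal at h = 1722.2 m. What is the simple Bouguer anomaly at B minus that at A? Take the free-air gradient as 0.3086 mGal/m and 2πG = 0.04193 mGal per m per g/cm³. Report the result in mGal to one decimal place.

-78.3

Δg_SB(A) = 982880.87 − 983140.60 + 0.3086×1295.5 − 0.04193×3.00×1295.5 = -22.90 mGal
Δg_SB(B) = 982724.56 − 983140.60 + 0.3086×1722.2 − 0.04193×3.00×1722.2 = -101.20 mGal
Difference = -101.20 − (-22.90) = -78.30 mGal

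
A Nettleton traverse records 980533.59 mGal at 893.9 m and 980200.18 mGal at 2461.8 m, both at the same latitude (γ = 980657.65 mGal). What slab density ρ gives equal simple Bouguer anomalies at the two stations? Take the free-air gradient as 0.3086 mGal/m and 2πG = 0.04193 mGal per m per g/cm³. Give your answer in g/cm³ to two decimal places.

Δg_obs = 980200.18 − 980533.59 = -333.41 mGal over Δh = 2461.8 − 893.9 = 1567.9 m
Equal Bouguer anomalies ⇒ Δg_obs + (0.3086 − 0.04193ρ)·Δh = 0
0.3086 − 0.04193ρ = −Δg_obs/Δh = 0.21265
ρ = (0.3086 − 0.21265) / 0.04193 = 2.29 g/cm³

2.29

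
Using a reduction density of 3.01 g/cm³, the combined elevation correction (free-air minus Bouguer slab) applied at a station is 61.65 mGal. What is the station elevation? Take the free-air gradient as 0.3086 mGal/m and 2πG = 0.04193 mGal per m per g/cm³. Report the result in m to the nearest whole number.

Combined gradient = 0.3086 − 0.04193 × 3.01 = 0.1823907 mGal/m
h = 61.65 / 0.1823907 = 338.01 m

338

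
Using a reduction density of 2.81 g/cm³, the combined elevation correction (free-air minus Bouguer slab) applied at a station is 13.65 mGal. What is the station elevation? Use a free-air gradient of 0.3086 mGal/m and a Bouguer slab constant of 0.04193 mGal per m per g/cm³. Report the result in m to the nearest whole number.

Combined gradient = 0.3086 − 0.04193 × 2.81 = 0.1907767 mGal/m
h = 13.65 / 0.1907767 = 71.55 m

72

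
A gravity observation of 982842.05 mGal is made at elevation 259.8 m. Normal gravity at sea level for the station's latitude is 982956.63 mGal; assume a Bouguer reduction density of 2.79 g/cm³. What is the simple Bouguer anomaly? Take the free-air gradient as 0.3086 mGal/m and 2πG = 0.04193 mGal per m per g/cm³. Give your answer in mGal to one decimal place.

-64.8

Free-air correction = 0.3086 × 259.8 = 80.17 mGal
Free-air anomaly = 982842.05 − 982956.63 + (80.17) = -34.41 mGal
Bouguer slab correction = 0.04193 × 2.79 × 259.8 = 30.39 mGal
Simple Bouguer anomaly = -34.41 − (30.39) = -64.80 mGal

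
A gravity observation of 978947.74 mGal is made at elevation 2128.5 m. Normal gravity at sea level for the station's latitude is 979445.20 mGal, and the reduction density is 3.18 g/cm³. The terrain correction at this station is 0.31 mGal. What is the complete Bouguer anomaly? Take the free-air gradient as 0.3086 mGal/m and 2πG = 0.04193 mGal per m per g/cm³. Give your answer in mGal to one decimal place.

Free-air correction = 0.3086 × 2128.5 = 656.86 mGal
Free-air anomaly = 978947.74 − 979445.20 + (656.86) = 159.40 mGal
Bouguer slab correction = 0.04193 × 3.18 × 2128.5 = 283.81 mGal
Simple Bouguer anomaly = 159.40 − (283.81) = -124.41 mGal
Complete Bouguer anomaly = -124.41 + 0.31 = -124.10 mGal

-124.1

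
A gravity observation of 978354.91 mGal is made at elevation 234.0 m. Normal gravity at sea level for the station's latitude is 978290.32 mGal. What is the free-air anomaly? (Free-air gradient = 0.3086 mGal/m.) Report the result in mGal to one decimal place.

Free-air correction = 0.3086 × 234.0 = 72.21 mGal
Free-air anomaly = 978354.91 − 978290.32 + (72.21) = 136.80 mGal

136.8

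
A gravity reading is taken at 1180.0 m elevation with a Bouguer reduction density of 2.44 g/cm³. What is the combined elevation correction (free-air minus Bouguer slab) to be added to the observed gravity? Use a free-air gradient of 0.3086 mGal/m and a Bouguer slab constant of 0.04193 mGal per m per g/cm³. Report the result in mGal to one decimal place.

243.4

Combined gradient = 0.3086 − 0.04193 × 2.44 = 0.2062908 mGal/m
Combined elevation correction = 0.2062908 × 1180.0 = 243.4 mGal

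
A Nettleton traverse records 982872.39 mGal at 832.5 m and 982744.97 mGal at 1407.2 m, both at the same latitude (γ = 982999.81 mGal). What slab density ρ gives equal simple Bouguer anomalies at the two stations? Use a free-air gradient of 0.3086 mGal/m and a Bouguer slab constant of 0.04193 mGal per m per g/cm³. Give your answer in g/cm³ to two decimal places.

Δg_obs = 982744.97 − 982872.39 = -127.42 mGal over Δh = 1407.2 − 832.5 = 574.7 m
Equal Bouguer anomalies ⇒ Δg_obs + (0.3086 − 0.04193ρ)·Δh = 0
0.3086 − 0.04193ρ = −Δg_obs/Δh = 0.22172
ρ = (0.3086 − 0.22172) / 0.04193 = 2.07 g/cm³

2.07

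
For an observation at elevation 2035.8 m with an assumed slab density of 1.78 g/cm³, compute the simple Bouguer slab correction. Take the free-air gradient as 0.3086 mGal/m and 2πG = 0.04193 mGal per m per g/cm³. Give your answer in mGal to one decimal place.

151.9

Bouguer slab correction = 0.04193 × 1.78 × 2035.8 = 151.9 mGal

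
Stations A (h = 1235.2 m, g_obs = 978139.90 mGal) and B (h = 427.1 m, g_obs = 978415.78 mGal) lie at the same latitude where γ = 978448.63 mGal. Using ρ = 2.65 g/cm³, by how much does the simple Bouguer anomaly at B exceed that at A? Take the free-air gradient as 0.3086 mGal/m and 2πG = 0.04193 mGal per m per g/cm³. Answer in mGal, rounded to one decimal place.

Δg_SB(A) = 978139.90 − 978448.63 + 0.3086×1235.2 − 0.04193×2.65×1235.2 = -64.80 mGal
Δg_SB(B) = 978415.78 − 978448.63 + 0.3086×427.1 − 0.04193×2.65×427.1 = 51.50 mGal
Difference = 51.50 − (-64.80) = 116.30 mGal

116.3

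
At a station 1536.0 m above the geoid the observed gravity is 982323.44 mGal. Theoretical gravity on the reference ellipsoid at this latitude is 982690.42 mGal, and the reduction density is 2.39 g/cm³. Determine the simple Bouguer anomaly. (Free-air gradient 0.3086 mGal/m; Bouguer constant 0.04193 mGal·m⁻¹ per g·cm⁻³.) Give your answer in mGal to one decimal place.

-46.9

Free-air correction = 0.3086 × 1536.0 = 474.01 mGal
Free-air anomaly = 982323.44 − 982690.42 + (474.01) = 107.03 mGal
Bouguer slab correction = 0.04193 × 2.39 × 1536.0 = 153.93 mGal
Simple Bouguer anomaly = 107.03 − (153.93) = -46.90 mGal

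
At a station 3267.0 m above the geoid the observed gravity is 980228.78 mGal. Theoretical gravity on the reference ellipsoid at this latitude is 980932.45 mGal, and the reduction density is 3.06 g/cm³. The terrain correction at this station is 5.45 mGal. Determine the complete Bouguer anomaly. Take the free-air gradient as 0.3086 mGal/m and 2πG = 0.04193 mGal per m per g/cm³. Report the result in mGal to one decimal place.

Free-air correction = 0.3086 × 3267.0 = 1008.20 mGal
Free-air anomaly = 980228.78 − 980932.45 + (1008.20) = 304.53 mGal
Bouguer slab correction = 0.04193 × 3.06 × 3267.0 = 419.18 mGal
Simple Bouguer anomaly = 304.53 − (419.18) = -114.65 mGal
Complete Bouguer anomaly = -114.65 + 5.45 = -109.20 mGal

-109.2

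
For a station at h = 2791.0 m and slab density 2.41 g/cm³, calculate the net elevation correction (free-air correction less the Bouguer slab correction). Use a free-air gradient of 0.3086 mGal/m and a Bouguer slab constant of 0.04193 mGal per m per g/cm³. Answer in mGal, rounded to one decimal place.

Combined gradient = 0.3086 − 0.04193 × 2.41 = 0.2075487 mGal/m
Combined elevation correction = 0.2075487 × 2791.0 = 579.3 mGal

579.3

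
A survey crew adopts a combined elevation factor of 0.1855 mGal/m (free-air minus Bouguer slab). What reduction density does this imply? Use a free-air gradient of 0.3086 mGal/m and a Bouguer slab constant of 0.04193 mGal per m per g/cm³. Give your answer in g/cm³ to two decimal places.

0.1855 = 0.3086 − 0.04193 × ρ
ρ = (0.3086 − 0.1855) / 0.04193 = 2.94 g/cm³

2.94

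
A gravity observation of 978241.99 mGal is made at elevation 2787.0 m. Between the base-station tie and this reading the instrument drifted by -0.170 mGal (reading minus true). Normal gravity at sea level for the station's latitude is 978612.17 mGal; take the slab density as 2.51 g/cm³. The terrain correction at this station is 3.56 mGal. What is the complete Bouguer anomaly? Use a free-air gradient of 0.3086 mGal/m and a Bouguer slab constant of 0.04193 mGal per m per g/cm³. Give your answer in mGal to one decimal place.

Drift-corrected reading = 978241.99 − (-0.170) = 978242.160 mGal
Free-air correction = 0.3086 × 2787.0 = 860.07 mGal
Free-air anomaly = 978242.160 − 978612.17 + (860.07) = 490.060 mGal
Bouguer slab correction = 0.04193 × 2.51 × 2787.0 = 293.32 mGal
Simple Bouguer anomaly = 490.060 − (293.32) = 196.740 mGal
Complete Bouguer anomaly = 196.740 + 3.56 = 200.300 mGal

200.3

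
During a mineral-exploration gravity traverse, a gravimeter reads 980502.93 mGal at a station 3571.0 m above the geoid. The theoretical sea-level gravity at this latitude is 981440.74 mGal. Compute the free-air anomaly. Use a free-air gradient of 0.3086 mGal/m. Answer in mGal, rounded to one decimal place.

164.2

Free-air correction = 0.3086 × 3571.0 = 1102.01 mGal
Free-air anomaly = 980502.93 − 981440.74 + (1102.01) = 164.20 mGal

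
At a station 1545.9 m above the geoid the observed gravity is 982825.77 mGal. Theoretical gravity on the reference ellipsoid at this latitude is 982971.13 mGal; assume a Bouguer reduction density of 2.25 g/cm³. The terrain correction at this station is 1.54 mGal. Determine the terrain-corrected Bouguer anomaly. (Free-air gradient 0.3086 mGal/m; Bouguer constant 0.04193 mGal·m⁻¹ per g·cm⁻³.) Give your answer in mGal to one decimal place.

Free-air correction = 0.3086 × 1545.9 = 477.06 mGal
Free-air anomaly = 982825.77 − 982971.13 + (477.06) = 331.70 mGal
Bouguer slab correction = 0.04193 × 2.25 × 1545.9 = 145.84 mGal
Simple Bouguer anomaly = 331.70 − (145.84) = 185.86 mGal
Complete Bouguer anomaly = 185.86 + 1.54 = 187.40 mGal

187.4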